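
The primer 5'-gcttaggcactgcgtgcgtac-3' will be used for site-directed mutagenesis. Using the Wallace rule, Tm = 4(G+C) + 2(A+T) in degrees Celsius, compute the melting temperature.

68°C

Base counts: G=7, A=3, C=6, T=5
A+T = 8, G+C = 13
Tm = 2(8) + 4(13) = 16 + 52 = 68°C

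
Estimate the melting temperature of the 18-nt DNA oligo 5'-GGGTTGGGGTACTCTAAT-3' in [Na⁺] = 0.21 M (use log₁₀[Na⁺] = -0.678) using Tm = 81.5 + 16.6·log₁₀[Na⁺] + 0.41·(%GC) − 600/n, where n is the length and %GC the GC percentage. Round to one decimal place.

57.4°C

Length n = 18. C=2, G=7, A=3, T=6
G+C = 9, so %GC = 9/18 × 100 = 50%
Salt term: 16.6 × (-0.678) = -11.255
GC term: 0.41 × 50 = 20.5; length term: −600/18 = −33.333
Tm = 81.5 + (-11.255) + 20.5 − 33.333 = 57.412 → 57.4°C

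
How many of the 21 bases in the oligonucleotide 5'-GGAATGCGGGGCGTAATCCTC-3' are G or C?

T=4, G=8, C=5, A=4
G+C = 8 + 5 = 13

13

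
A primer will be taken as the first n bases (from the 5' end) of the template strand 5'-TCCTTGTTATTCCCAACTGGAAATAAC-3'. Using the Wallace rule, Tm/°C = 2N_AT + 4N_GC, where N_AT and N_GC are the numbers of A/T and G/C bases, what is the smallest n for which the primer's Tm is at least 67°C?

First 24 bases: TCCTTGTTATTCCCAACTGGAAAT → Tm = 66°C (< 67°C)
First 25 bases: TCCTTGTTATTCCCAACTGGAAATA → Tm = 68°C (≥ 67°C)
Since every base adds ≥2°C, Tm only increases with n, so the threshold is first crossed at n = 25.

n = 25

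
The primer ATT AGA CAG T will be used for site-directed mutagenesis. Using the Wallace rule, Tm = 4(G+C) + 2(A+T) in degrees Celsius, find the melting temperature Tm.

26°C

Base counts: A=4, C=1, T=3, G=2
So N_AT = 7 and N_GC = 3.
Tm = 2(7) + 4(3) = 14 + 12 = 26°C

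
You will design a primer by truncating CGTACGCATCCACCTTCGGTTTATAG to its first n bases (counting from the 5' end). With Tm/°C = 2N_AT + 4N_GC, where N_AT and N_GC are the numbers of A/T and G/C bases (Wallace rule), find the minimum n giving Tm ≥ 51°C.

n = 17

First 16 bases: CGTACGCATCCACCTT → Tm = 50°C (< 51°C)
First 17 bases: CGTACGCATCCACCTTC → Tm = 54°C (≥ 51°C)
Each additional base adds 2°C (A/T) or 4°C (G/C), so Tm is non-decreasing in n; n = 17 is the first length to reach 51°C.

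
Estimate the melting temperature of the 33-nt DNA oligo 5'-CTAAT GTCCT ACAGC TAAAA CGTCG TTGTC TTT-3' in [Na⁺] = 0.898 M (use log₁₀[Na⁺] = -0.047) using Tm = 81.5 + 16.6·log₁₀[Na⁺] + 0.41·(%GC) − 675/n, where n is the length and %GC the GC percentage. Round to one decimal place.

76.4°C

Length n = 33. A=8, G=5, C=8, T=12
G+C = 13, so %GC = 13/33 × 100 = 39.394%
Salt term: 16.6 × (-0.047) = -0.78
GC term: 0.41 × 39.394 = 16.152; length term: −675/33 = −20.455
Tm = 81.5 + (-0.78) + 16.152 − 20.455 = 76.417 → 76.4°C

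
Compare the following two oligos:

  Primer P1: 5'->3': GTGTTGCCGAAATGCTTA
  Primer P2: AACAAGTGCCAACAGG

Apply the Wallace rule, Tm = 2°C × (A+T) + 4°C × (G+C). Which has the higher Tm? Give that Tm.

Primer P1: A+T=10, G+C=8 → Tm = 2(10)+4(8) = 52°C
Primer P2: A+T=8, G+C=8 → Tm = 2(8)+4(8) = 48°C
52°C vs 48°C → primer P1 is higher.

Primer P1, 52°C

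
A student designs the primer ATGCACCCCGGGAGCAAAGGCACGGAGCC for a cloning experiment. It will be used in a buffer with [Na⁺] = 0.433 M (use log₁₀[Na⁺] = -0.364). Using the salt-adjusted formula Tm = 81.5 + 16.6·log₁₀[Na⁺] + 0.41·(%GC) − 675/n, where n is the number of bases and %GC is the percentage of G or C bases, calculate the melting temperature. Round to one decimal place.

Length n = 29. Base counts: A=8, G=10, C=10, T=1
G+C = 20, so %GC = 20/29 × 100 = 68.966%
Salt term: 16.6 × (-0.364) = -6.042
GC term: 0.41 × 68.966 = 28.276; length term: −675/29 = −23.276
Tm = 81.5 + (-6.042) + 28.276 − 23.276 = 80.458 → 80.5°C

80.5°C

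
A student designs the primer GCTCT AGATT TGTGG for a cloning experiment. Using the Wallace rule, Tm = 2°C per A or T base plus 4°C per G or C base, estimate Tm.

44°C

T=6, A=2, G=5, C=2
A+T = 8, G+C = 7
Tm = 4·7 + 2·8 = 28 + 16 = 44°C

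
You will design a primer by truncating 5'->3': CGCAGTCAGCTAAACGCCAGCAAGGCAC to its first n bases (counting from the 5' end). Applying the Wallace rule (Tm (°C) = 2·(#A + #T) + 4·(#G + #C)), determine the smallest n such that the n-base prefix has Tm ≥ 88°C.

First 27 bases: CGCAGTCAGCTAAACGCCAGCAAGGCA → Tm = 86°C (< 88°C)
First 28 bases: CGCAGTCAGCTAAACGCCAGCAAGGCAC → Tm = 90°C (≥ 88°C)
Since every base adds ≥2°C, Tm only increases with n, so the threshold is first crossed at n = 28.

n = 28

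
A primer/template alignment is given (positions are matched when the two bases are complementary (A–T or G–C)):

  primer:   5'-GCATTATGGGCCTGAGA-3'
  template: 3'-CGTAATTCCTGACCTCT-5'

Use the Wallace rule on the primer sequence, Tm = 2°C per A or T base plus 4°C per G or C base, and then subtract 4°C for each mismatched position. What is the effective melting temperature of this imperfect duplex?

36°C

Primer base counts: A=4, T=4, G=6, C=3 → A+T=8, G+C=9
Perfect-match Tm = 2(8) + 4(9) = 16 + 36 = 52°C
Mismatches (positions where the bases are not complementary): 4 (at positions 7, 10, 12, 13)
Effective Tm = 52 − 4×4 = 52 − 16 = 36°C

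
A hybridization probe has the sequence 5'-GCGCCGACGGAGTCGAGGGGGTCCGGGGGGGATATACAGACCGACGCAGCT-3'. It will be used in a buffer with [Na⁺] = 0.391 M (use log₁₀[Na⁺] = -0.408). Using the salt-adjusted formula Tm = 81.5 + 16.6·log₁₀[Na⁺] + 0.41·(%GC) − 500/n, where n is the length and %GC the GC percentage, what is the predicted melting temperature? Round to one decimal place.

Length n = 51. Counting bases: T=5, C=13, G=23, A=10
G+C = 36, so %GC = 36/51 × 100 = 70.588%
Salt term: 16.6 × (-0.408) = -6.773
GC term: 0.41 × 70.588 = 28.941; length term: −500/51 = −9.804
Tm = 81.5 + (-6.773) + 28.941 − 9.804 = 93.864 → 93.9°C

93.9°C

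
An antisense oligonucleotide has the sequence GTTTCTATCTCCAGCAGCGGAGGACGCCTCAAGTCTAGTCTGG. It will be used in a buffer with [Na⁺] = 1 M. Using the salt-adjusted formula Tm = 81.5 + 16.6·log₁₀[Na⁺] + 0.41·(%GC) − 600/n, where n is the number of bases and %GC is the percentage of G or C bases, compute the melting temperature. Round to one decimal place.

Length n = 43. T=11, A=8, G=12, C=12
G+C = 24, so %GC = 24/43 × 100 = 55.814%
Salt term: 16.6 × (0) = 0
GC term: 0.41 × 55.814 = 22.884; length term: −600/43 = −13.953
Tm = 81.5 + (0) + 22.884 − 13.953 = 90.431 → 90.4°C

90.4°C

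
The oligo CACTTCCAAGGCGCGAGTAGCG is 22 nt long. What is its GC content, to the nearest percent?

64%

Scanning the sequence gives T=3, C=7, G=7, A=5.
G+C = 7 + 7 = 14 out of 22 bases
%GC = 14/22 × 100 = 63.64% ≈ 64%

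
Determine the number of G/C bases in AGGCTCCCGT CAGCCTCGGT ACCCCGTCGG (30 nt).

Scanning the sequence gives A=3, C=13, G=9, T=5.
G+C = 9 + 13 = 22

22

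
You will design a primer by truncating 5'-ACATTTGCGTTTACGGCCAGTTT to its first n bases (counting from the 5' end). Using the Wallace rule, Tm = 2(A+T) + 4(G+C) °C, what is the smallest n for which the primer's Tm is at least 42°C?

First 14 bases: ACATTTGCGTTTAC → Tm = 38°C (< 42°C)
First 15 bases: ACATTTGCGTTTACG → Tm = 42°C (≥ 42°C)
Each additional base adds 2°C (A/T) or 4°C (G/C), so Tm is non-decreasing in n; n = 15 is the first length to reach 42°C.

n = 15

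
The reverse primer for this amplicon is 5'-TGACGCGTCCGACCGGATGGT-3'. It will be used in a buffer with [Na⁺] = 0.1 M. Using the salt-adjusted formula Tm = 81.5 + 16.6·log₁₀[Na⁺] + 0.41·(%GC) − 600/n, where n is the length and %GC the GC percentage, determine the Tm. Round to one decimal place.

Length n = 21. Base counts: G=8, A=3, C=6, T=4
G+C = 14, so %GC = 14/21 × 100 = 66.667%
Salt term: 16.6 × (-1) = -16.6
GC term: 0.41 × 66.667 = 27.333; length term: −600/21 = −28.571
Tm = 81.5 + (-16.6) + 27.333 − 28.571 = 63.662 → 63.7°C

63.7°C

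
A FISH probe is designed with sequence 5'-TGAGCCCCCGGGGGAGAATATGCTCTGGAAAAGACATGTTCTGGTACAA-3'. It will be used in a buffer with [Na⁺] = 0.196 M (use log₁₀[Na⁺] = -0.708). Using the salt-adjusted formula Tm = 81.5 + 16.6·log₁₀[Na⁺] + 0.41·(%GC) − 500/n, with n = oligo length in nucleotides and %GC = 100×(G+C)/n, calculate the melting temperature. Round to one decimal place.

Length n = 49. Scanning the sequence gives T=10, A=14, C=10, G=15.
G+C = 25, so %GC = 25/49 × 100 = 51.02%
Salt term: 16.6 × (-0.708) = -11.753
GC term: 0.41 × 51.02 = 20.918; length term: −500/49 = −10.204
Tm = 81.5 + (-11.753) + 20.918 − 10.204 = 80.461 → 80.5°C

80.5°C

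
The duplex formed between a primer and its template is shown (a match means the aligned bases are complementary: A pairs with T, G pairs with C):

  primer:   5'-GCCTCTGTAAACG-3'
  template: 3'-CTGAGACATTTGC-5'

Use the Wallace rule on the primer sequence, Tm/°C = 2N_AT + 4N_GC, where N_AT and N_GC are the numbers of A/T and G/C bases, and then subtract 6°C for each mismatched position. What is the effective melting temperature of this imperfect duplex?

34°C

Primer base counts: A=3, T=3, G=3, C=4 → A+T=6, G+C=7
Perfect-match Tm = 2(6) + 4(7) = 12 + 28 = 40°C
Mismatches (positions where the bases are not complementary): 1 (at position 2)
Effective Tm = 40 − 1×6 = 40 − 6 = 34°C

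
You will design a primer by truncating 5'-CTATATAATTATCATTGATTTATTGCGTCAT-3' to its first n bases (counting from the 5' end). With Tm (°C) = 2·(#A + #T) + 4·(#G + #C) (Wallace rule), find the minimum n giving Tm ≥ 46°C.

First 19 bases: CTATATAATTATCATTGAT → Tm = 44°C (< 46°C)
First 20 bases: CTATATAATTATCATTGATT → Tm = 46°C (≥ 46°C)
Since every base adds ≥2°C, Tm only increases with n, so the threshold is first crossed at n = 20.

n = 20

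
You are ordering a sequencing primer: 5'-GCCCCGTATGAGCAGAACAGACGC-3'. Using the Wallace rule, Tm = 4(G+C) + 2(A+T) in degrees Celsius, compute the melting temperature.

78°C

Scanning the sequence gives T=2, C=8, A=7, G=7.
A+T = 9, G+C = 15
Tm = 2(9) + 4(15) = 18 + 60 = 78°C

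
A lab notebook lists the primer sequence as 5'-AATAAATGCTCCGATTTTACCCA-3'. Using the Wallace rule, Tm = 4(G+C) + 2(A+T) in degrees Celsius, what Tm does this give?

Base counts: C=6, T=7, A=8, G=2
So N_AT = 15 and N_GC = 8.
Tm = 2(15) + 4(8) = 30 + 32 = 62°C

62°C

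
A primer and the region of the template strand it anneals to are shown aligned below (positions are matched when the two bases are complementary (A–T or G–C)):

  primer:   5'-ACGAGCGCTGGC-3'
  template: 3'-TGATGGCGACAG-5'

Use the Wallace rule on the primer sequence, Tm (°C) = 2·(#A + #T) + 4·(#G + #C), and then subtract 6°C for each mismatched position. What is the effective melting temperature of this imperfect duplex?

24°C

Primer base counts: A=2, T=1, G=5, C=4 → A+T=3, G+C=9
Perfect-match Tm = 2(3) + 4(9) = 6 + 36 = 42°C
Mismatches (positions where the bases are not complementary): 3 (at positions 3, 5, 11)
Effective Tm = 42 − 3×6 = 42 − 18 = 24°C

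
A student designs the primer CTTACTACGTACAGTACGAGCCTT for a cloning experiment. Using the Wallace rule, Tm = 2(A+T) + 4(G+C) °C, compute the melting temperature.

Counting bases: T=7, C=7, A=6, G=4
AT pairs contribute 13, GC pairs contribute 11.
Tm = 4·11 + 2·13 = 44 + 26 = 70°C

70°C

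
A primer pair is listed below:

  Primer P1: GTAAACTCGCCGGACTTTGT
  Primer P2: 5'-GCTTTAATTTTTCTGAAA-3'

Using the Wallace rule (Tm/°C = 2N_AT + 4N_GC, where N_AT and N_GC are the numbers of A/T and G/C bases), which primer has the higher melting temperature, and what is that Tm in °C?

Primer P1: A+T=10, G+C=10 → Tm = 2(10)+4(10) = 60°C
Primer P2: A+T=14, G+C=4 → Tm = 2(14)+4(4) = 44°C
60°C vs 44°C → primer P1 is higher.

Primer P1, 60°C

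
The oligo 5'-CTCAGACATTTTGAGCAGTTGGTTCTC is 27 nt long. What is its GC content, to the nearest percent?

44%

Scanning the sequence gives T=10, G=6, C=6, A=5.
G+C = 6 + 6 = 12 out of 27 bases
%GC = 12/27 × 100 = 44.44% ≈ 44%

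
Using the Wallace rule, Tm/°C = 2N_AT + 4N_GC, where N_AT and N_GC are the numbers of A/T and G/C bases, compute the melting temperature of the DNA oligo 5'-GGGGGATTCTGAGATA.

48°C

Counting bases: G=7, A=4, C=1, T=4
A+T = 8, G+C = 8
Tm = 4·8 + 2·8 = 32 + 16 = 48°C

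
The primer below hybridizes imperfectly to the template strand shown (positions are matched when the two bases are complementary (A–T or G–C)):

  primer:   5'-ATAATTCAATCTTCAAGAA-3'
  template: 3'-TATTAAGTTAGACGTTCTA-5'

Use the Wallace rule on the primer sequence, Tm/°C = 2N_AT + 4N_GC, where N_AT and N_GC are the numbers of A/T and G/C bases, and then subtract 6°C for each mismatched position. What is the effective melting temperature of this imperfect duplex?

34°C

Primer base counts: A=9, T=6, G=1, C=3 → A+T=15, G+C=4
Perfect-match Tm = 2(15) + 4(4) = 30 + 16 = 46°C
Mismatches (positions where the bases are not complementary): 2 (at positions 13, 19)
Effective Tm = 46 − 2×6 = 46 − 12 = 34°C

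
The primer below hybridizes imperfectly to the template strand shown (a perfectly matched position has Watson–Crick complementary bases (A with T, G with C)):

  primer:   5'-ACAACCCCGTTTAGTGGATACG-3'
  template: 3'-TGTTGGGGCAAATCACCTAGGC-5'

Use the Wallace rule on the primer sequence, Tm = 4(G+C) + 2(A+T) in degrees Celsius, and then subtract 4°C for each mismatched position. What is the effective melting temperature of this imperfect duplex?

Primer base counts: A=6, T=5, G=5, C=6 → A+T=11, G+C=11
Perfect-match Tm = 2(11) + 4(11) = 22 + 44 = 66°C
Mismatches (positions where the bases are not complementary): 1 (at position 20)
Effective Tm = 66 − 1×4 = 66 − 4 = 62°C

62°C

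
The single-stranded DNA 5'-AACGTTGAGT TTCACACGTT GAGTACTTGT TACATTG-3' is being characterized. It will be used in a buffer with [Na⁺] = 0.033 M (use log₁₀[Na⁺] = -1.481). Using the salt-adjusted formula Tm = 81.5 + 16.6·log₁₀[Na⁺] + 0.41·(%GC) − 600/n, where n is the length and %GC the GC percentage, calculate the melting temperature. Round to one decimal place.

56.2°C

Length n = 37. Base counts: G=8, C=6, T=14, A=9
G+C = 14, so %GC = 14/37 × 100 = 37.838%
Salt term: 16.6 × (-1.481) = -24.585
GC term: 0.41 × 37.838 = 15.514; length term: −600/37 = −16.216
Tm = 81.5 + (-24.585) + 15.514 − 16.216 = 56.213 → 56.2°C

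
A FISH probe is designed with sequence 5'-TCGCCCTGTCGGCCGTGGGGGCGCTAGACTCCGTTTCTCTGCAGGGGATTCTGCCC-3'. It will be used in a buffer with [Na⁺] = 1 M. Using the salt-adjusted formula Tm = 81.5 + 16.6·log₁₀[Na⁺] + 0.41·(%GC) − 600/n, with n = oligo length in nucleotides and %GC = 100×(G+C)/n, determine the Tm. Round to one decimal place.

98.6°C

Length n = 56. Base counts: T=14, G=19, A=4, C=19
G+C = 38, so %GC = 38/56 × 100 = 67.857%
Salt term: 16.6 × (0) = 0
GC term: 0.41 × 67.857 = 27.821; length term: −600/56 = −10.714
Tm = 81.5 + (0) + 27.821 − 10.714 = 98.607 → 98.6°C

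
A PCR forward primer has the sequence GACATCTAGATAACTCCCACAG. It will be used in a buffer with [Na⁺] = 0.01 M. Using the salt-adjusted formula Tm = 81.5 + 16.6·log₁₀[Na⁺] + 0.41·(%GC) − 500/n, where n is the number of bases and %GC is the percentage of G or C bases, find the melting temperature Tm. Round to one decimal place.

44.2°C

Length n = 22. G=3, A=8, T=4, C=7
G+C = 10, so %GC = 10/22 × 100 = 45.455%
Salt term: 16.6 × (-2) = -33.2
GC term: 0.41 × 45.455 = 18.637; length term: −500/22 = −22.727
Tm = 81.5 + (-33.2) + 18.637 − 22.727 = 44.21 → 44.2°C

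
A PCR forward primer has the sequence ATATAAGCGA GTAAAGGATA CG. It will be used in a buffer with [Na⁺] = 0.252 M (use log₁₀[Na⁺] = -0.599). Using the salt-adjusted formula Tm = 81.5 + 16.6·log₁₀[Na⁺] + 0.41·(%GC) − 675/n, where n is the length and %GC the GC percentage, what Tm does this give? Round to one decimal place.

55.8°C

Length n = 22. Base counts: G=6, A=10, T=4, C=2
G+C = 8, so %GC = 8/22 × 100 = 36.364%
Salt term: 16.6 × (-0.599) = -9.943
GC term: 0.41 × 36.364 = 14.909; length term: −675/22 = −30.682
Tm = 81.5 + (-9.943) + 14.909 − 30.682 = 55.784 → 55.8°C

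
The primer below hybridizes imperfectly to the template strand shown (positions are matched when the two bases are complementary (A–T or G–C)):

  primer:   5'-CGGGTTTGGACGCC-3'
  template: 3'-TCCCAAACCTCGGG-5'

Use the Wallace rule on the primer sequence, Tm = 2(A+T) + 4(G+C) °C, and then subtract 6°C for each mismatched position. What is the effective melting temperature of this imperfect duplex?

Primer base counts: A=1, T=3, G=6, C=4 → A+T=4, G+C=10
Perfect-match Tm = 2(4) + 4(10) = 8 + 40 = 48°C
Mismatches (positions where the bases are not complementary): 3 (at positions 1, 11, 12)
Effective Tm = 48 − 3×6 = 48 − 18 = 30°C

30°C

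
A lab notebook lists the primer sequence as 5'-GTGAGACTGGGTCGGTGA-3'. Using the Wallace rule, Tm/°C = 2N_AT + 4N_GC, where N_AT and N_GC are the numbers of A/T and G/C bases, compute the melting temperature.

58°C

Base counts: T=4, G=9, C=2, A=3
AT pairs contribute 7, GC pairs contribute 11.
Tm = 2×7 + 4×11 = 58°C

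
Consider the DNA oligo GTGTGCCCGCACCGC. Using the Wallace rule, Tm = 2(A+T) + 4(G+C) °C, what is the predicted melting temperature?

Counting bases: G=5, A=1, T=2, C=7
AT pairs contribute 3, GC pairs contribute 12.
Tm = 4·12 + 2·3 = 48 + 6 = 54°C

54°C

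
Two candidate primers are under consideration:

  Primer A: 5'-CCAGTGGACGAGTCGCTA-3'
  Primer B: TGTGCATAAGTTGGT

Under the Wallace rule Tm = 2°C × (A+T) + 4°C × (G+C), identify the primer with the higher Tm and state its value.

Primer A, 58°C

Primer A: A+T=7, G+C=11 → Tm = 2(7)+4(11) = 58°C
Primer B: A+T=9, G+C=6 → Tm = 2(9)+4(6) = 42°C
58°C vs 42°C → primer A is higher.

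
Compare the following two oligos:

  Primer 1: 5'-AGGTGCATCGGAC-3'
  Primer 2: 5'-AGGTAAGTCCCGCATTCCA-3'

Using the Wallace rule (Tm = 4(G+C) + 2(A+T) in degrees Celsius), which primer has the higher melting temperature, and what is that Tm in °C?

Primer 2, 58°C

Primer 1: A+T=5, G+C=8 → Tm = 2(5)+4(8) = 42°C
Primer 2: A+T=9, G+C=10 → Tm = 2(9)+4(10) = 58°C
42°C vs 58°C → primer 2 is higher.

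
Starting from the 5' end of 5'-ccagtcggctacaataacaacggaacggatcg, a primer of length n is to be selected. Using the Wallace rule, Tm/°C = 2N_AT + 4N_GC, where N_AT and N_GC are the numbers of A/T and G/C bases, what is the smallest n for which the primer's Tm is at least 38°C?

First 11 bases: CCAGTCGGCTA → Tm = 36°C (< 38°C)
First 12 bases: CCAGTCGGCTAC → Tm = 40°C (≥ 38°C)
Since every base adds ≥2°C, Tm only increases with n, so the threshold is first crossed at n = 12.

n = 12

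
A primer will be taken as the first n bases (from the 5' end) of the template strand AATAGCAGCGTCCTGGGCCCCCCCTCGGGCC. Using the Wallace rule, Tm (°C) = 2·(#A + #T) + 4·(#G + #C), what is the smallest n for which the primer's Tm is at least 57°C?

n = 18

First 17 bases: AATAGCAGCGTCCTGGG → Tm = 54°C (< 57°C)
First 18 bases: AATAGCAGCGTCCTGGGC → Tm = 58°C (≥ 57°C)
Each additional base adds 2°C (A/T) or 4°C (G/C), so Tm is non-decreasing in n; n = 18 is the first length to reach 57°C.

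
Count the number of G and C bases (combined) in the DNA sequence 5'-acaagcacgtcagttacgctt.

Scanning the sequence gives C=6, T=5, A=6, G=4.
G+C = 4 + 6 = 10

10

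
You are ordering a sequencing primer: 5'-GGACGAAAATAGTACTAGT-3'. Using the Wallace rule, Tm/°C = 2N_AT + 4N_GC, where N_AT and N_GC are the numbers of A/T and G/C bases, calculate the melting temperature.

52°C

Scanning the sequence gives C=2, T=4, G=5, A=8.
A+T = 12, G+C = 7
Tm = 2(12) + 4(7) = 24 + 28 = 52°C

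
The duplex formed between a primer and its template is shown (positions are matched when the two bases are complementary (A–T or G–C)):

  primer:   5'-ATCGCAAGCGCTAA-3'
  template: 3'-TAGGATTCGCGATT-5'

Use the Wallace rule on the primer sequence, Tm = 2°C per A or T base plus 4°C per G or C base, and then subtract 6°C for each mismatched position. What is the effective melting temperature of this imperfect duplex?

30°C

Primer base counts: A=5, T=2, G=3, C=4 → A+T=7, G+C=7
Perfect-match Tm = 2(7) + 4(7) = 14 + 28 = 42°C
Mismatches (positions where the bases are not complementary): 2 (at positions 4, 5)
Effective Tm = 42 − 2×6 = 42 − 12 = 30°C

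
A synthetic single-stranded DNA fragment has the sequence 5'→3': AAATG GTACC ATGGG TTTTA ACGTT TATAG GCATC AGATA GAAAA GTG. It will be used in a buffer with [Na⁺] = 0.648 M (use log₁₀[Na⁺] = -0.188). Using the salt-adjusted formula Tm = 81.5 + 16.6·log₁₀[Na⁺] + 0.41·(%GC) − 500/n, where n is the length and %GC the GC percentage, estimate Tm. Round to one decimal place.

82.5°C

Length n = 48. Counting bases: A=17, G=12, C=5, T=14
G+C = 17, so %GC = 17/48 × 100 = 35.417%
Salt term: 16.6 × (-0.188) = -3.121
GC term: 0.41 × 35.417 = 14.521; length term: −500/48 = −10.417
Tm = 81.5 + (-3.121) + 14.521 − 10.417 = 82.483 → 82.5°C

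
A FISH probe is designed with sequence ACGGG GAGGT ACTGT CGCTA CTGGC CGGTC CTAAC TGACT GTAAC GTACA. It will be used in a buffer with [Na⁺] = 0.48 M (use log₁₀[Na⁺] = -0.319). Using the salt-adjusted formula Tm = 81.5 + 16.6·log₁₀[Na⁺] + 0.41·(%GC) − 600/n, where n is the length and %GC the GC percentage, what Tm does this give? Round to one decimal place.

Length n = 50. C=13, T=11, A=11, G=15
G+C = 28, so %GC = 28/50 × 100 = 56%
Salt term: 16.6 × (-0.319) = -5.295
GC term: 0.41 × 56 = 22.96; length term: −600/50 = −12
Tm = 81.5 + (-5.295) + 22.96 − 12 = 87.165 → 87.2°C

87.2°C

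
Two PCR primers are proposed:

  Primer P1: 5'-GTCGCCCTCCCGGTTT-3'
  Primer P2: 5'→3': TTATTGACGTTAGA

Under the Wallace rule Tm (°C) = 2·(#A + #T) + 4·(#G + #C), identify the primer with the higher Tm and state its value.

Primer P1, 54°C

Primer P1: A+T=5, G+C=11 → Tm = 2(5)+4(11) = 54°C
Primer P2: A+T=10, G+C=4 → Tm = 2(10)+4(4) = 36°C
54°C vs 36°C → primer P1 is higher.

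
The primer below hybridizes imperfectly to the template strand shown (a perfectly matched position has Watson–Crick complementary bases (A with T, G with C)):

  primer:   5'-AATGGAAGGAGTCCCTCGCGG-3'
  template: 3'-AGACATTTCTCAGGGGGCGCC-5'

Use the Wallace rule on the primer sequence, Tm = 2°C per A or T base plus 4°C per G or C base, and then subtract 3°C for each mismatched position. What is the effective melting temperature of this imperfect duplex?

Primer base counts: A=5, T=3, G=8, C=5 → A+T=8, G+C=13
Perfect-match Tm = 2(8) + 4(13) = 16 + 52 = 68°C
Mismatches (positions where the bases are not complementary): 5 (at positions 1, 2, 5, 8, 16)
Effective Tm = 68 − 5×3 = 68 − 15 = 53°C

53°C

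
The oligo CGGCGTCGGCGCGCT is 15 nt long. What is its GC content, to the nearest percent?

Counting bases: C=6, T=2, G=7, A=0
G+C = 7 + 6 = 13 out of 15 bases
%GC = 13/15 × 100 = 86.67% ≈ 87%

87%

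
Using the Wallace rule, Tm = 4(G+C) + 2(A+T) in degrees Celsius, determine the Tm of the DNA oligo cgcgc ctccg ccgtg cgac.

70°C

A=1, T=2, C=10, G=6
A+T = 3, G+C = 16
Tm = 2(3) + 4(16) = 6 + 64 = 70°C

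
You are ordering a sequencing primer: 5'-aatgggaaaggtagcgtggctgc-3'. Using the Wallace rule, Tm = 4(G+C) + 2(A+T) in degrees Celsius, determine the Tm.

72°C

Scanning the sequence gives A=6, C=3, T=4, G=10.
So N_AT = 10 and N_GC = 13.
Tm = 4·13 + 2·10 = 52 + 20 = 72°C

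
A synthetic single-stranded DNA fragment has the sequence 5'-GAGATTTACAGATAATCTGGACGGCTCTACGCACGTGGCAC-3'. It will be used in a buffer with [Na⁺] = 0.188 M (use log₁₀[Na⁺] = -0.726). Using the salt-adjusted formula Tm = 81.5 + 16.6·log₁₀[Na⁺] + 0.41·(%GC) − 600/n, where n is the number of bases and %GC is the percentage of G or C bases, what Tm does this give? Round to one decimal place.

Length n = 41. Base counts: G=11, C=10, A=11, T=9
G+C = 21, so %GC = 21/41 × 100 = 51.22%
Salt term: 16.6 × (-0.726) = -12.052
GC term: 0.41 × 51.22 = 21; length term: −600/41 = −14.634
Tm = 81.5 + (-12.052) + 21 − 14.634 = 75.814 → 75.8°C

75.8°C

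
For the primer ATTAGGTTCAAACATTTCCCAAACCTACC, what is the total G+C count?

11

Base counts: C=9, T=8, A=10, G=2
G+C = 2 + 9 = 11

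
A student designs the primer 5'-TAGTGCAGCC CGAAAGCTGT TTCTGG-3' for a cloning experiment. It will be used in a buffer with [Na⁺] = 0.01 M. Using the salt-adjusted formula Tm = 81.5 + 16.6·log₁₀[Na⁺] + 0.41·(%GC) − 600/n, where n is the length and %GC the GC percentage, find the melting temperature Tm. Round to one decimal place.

Length n = 26. Scanning the sequence gives A=5, C=6, G=8, T=7.
G+C = 14, so %GC = 14/26 × 100 = 53.846%
Salt term: 16.6 × (-2) = -33.2
GC term: 0.41 × 53.846 = 22.077; length term: −600/26 = −23.077
Tm = 81.5 + (-33.2) + 22.077 − 23.077 = 47.3 → 47.3°C

47.3°C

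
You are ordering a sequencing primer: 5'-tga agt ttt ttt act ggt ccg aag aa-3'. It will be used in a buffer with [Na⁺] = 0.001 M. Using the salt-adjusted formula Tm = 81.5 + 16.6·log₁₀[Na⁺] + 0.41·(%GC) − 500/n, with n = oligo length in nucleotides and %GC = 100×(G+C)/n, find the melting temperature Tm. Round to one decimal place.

26.7°C

Length n = 26. Counting bases: A=7, C=3, T=10, G=6
G+C = 9, so %GC = 9/26 × 100 = 34.615%
Salt term: 16.6 × (-3) = -49.8
GC term: 0.41 × 34.615 = 14.192; length term: −500/26 = −19.231
Tm = 81.5 + (-49.8) + 14.192 − 19.231 = 26.661 → 26.7°C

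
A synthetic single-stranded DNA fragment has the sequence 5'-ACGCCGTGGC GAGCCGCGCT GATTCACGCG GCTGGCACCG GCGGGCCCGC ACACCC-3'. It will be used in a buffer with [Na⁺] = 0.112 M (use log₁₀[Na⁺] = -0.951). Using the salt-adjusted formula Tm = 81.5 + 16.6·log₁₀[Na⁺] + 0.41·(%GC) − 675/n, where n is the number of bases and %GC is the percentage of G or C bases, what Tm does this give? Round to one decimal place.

85.9°C

Length n = 56. Base counts: G=20, A=7, C=24, T=5
G+C = 44, so %GC = 44/56 × 100 = 78.571%
Salt term: 16.6 × (-0.951) = -15.787
GC term: 0.41 × 78.571 = 32.214; length term: −675/56 = −12.054
Tm = 81.5 + (-15.787) + 32.214 − 12.054 = 85.873 → 85.9°C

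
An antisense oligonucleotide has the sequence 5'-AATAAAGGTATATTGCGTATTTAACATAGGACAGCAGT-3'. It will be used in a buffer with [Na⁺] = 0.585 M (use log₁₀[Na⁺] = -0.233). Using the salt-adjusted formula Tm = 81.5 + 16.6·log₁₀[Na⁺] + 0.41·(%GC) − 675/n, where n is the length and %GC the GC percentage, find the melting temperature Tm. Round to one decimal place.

Length n = 38. Counting bases: T=11, A=15, C=4, G=8
G+C = 12, so %GC = 12/38 × 100 = 31.579%
Salt term: 16.6 × (-0.233) = -3.868
GC term: 0.41 × 31.579 = 12.947; length term: −675/38 = −17.763
Tm = 81.5 + (-3.868) + 12.947 − 17.763 = 72.816 → 72.8°C

72.8°C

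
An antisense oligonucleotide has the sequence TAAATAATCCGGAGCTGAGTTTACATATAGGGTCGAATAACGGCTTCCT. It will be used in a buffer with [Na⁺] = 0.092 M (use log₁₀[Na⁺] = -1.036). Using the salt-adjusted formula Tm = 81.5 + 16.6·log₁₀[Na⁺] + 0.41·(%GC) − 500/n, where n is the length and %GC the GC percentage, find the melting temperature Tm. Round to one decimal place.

Length n = 49. Counting bases: A=15, T=14, C=9, G=11
G+C = 20, so %GC = 20/49 × 100 = 40.816%
Salt term: 16.6 × (-1.036) = -17.198
GC term: 0.41 × 40.816 = 16.735; length term: −500/49 = −10.204
Tm = 81.5 + (-17.198) + 16.735 − 10.204 = 70.833 → 70.8°C

70.8°C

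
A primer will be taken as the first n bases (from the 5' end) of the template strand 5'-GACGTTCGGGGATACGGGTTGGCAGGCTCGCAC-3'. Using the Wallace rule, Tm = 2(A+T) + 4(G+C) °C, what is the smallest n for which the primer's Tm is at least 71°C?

First 21 bases: GACGTTCGGGGATACGGGTTG → Tm = 68°C (< 71°C)
First 22 bases: GACGTTCGGGGATACGGGTTGG → Tm = 72°C (≥ 71°C)
Each additional base adds 2°C (A/T) or 4°C (G/C), so Tm is non-decreasing in n; n = 22 is the first length to reach 71°C.

n = 22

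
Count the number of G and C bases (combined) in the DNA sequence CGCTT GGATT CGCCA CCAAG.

12

Counting bases: G=5, T=4, A=4, C=7
G+C = 5 + 7 = 12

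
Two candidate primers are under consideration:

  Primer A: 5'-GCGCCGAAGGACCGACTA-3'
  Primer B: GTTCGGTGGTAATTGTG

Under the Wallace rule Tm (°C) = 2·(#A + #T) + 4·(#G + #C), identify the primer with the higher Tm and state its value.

Primer A, 60°C

Primer A: A+T=6, G+C=12 → Tm = 2(6)+4(12) = 60°C
Primer B: A+T=9, G+C=8 → Tm = 2(9)+4(8) = 50°C
60°C vs 50°C → primer A is higher.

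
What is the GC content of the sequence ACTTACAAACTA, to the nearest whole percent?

Scanning the sequence gives C=3, G=0, A=6, T=3.
G+C = 0 + 3 = 3 out of 12 bases
%GC = 3/12 × 100 = 25% ≈ 25%

25%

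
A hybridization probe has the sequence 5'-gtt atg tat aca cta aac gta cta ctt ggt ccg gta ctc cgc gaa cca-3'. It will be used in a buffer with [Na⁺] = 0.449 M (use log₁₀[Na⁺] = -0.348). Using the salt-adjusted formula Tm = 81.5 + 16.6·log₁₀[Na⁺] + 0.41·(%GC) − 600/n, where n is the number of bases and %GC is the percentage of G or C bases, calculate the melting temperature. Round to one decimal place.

Length n = 48. Base counts: T=13, G=9, C=13, A=13
G+C = 22, so %GC = 22/48 × 100 = 45.833%
Salt term: 16.6 × (-0.348) = -5.777
GC term: 0.41 × 45.833 = 18.792; length term: −600/48 = −12.5
Tm = 81.5 + (-5.777) + 18.792 − 12.5 = 82.015 → 82.0°C

82.0°C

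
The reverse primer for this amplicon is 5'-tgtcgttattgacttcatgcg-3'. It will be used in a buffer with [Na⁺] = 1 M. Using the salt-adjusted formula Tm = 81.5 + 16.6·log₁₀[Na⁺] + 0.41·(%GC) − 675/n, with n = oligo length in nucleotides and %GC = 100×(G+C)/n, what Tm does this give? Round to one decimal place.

66.9°C

Length n = 21. Counting bases: T=9, A=3, C=4, G=5
G+C = 9, so %GC = 9/21 × 100 = 42.857%
Salt term: 16.6 × (0) = 0
GC term: 0.41 × 42.857 = 17.571; length term: −675/21 = −32.143
Tm = 81.5 + (0) + 17.571 − 32.143 = 66.928 → 66.9°C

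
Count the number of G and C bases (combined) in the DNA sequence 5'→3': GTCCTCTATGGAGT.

7

Counting bases: C=3, G=4, A=2, T=5
G+C = 4 + 3 = 7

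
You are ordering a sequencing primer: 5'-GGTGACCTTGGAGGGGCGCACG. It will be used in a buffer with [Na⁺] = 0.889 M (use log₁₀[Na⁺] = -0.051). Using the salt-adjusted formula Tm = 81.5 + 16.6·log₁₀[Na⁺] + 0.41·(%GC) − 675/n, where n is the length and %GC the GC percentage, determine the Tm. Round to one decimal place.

Length n = 22. Base counts: T=3, G=11, C=5, A=3
G+C = 16, so %GC = 16/22 × 100 = 72.727%
Salt term: 16.6 × (-0.051) = -0.847
GC term: 0.41 × 72.727 = 29.818; length term: −675/22 = −30.682
Tm = 81.5 + (-0.847) + 29.818 − 30.682 = 79.789 → 79.8°C

79.8°C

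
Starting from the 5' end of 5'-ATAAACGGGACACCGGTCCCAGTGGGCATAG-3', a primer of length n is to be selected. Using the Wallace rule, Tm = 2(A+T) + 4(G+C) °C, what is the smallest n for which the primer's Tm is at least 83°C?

n = 26

First 25 bases: ATAAACGGGACACCGGTCCCAGTGG → Tm = 80°C (< 83°C)
First 26 bases: ATAAACGGGACACCGGTCCCAGTGGG → Tm = 84°C (≥ 83°C)
Each additional base adds 2°C (A/T) or 4°C (G/C), so Tm is non-decreasing in n; n = 26 is the first length to reach 83°C.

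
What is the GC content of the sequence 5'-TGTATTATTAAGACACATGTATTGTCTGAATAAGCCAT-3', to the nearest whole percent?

29%

Counting bases: G=6, C=5, A=13, T=14
G+C = 6 + 5 = 11 out of 38 bases
%GC = 11/38 × 100 = 28.95% ≈ 29%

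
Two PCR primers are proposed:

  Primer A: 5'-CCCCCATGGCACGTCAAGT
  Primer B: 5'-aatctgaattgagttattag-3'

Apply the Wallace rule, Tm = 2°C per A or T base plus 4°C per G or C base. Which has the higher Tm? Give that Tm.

Primer A: A+T=7, G+C=12 → Tm = 2(7)+4(12) = 62°C
Primer B: A+T=15, G+C=5 → Tm = 2(15)+4(5) = 50°C
62°C vs 50°C → primer A is higher.

Primer A, 62°C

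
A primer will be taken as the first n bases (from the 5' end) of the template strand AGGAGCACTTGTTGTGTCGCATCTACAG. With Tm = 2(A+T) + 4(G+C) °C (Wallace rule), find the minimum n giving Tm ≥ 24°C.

First 7 bases: AGGAGCA → Tm = 22°C (< 24°C)
First 8 bases: AGGAGCAC → Tm = 26°C (≥ 24°C)
Since every base adds ≥2°C, Tm only increases with n, so the threshold is first crossed at n = 8.

n = 8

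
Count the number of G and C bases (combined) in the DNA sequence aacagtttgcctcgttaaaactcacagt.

11

Scanning the sequence gives G=4, C=7, T=8, A=9.
G+C = 4 + 7 = 11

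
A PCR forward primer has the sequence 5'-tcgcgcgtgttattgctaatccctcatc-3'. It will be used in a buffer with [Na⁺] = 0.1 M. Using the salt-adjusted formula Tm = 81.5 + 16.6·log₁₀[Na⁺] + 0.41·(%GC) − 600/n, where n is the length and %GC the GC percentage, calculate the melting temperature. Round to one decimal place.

Length n = 28. T=10, C=9, A=4, G=5
G+C = 14, so %GC = 14/28 × 100 = 50%
Salt term: 16.6 × (-1) = -16.6
GC term: 0.41 × 50 = 20.5; length term: −600/28 = −21.429
Tm = 81.5 + (-16.6) + 20.5 − 21.429 = 63.971 → 64.0°C

64.0°C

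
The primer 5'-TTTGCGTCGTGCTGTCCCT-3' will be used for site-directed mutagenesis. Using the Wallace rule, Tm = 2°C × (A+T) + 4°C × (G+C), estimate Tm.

Counting bases: A=0, C=6, T=8, G=5
So N_AT = 8 and N_GC = 11.
Tm = 2(8) + 4(11) = 16 + 44 = 60°C

60°C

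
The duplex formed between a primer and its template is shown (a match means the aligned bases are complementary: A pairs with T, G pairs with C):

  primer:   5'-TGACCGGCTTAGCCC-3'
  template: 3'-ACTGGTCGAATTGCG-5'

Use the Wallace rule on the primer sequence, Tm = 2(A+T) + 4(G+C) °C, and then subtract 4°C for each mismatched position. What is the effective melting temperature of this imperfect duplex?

38°C

Primer base counts: A=2, T=3, G=4, C=6 → A+T=5, G+C=10
Perfect-match Tm = 2(5) + 4(10) = 10 + 40 = 50°C
Mismatches (positions where the bases are not complementary): 3 (at positions 6, 12, 14)
Effective Tm = 50 − 3×4 = 50 − 12 = 38°C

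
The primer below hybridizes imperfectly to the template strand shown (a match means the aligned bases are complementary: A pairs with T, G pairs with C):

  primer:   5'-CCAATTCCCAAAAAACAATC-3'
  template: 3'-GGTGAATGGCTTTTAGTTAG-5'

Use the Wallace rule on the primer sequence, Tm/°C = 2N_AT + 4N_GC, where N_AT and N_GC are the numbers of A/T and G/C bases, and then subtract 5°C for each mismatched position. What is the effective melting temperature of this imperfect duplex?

34°C

Primer base counts: A=10, T=3, G=0, C=7 → A+T=13, G+C=7
Perfect-match Tm = 2(13) + 4(7) = 26 + 28 = 54°C
Mismatches (positions where the bases are not complementary): 4 (at positions 4, 7, 10, 15)
Effective Tm = 54 − 4×5 = 54 − 20 = 34°C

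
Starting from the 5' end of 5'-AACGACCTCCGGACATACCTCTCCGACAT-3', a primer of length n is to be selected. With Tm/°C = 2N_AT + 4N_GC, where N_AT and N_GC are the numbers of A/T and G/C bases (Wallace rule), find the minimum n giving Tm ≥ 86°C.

n = 27

First 26 bases: AACGACCTCCGGACATACCTCTCCGA → Tm = 82°C (< 86°C)
First 27 bases: AACGACCTCCGGACATACCTCTCCGAC → Tm = 86°C (≥ 86°C)
Since every base adds ≥2°C, Tm only increases with n, so the threshold is first crossed at n = 27.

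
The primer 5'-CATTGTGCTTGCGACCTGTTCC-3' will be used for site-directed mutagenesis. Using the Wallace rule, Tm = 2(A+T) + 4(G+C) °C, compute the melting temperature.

68°C

G=5, C=7, T=8, A=2
So N_AT = 10 and N_GC = 12.
Tm = 2×10 + 4×12 = 68°C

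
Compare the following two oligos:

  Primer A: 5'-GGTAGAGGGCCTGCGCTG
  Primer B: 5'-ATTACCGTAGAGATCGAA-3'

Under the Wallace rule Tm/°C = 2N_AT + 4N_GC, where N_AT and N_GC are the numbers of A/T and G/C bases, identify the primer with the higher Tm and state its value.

Primer A, 62°C

Primer A: A+T=5, G+C=13 → Tm = 2(5)+4(13) = 62°C
Primer B: A+T=11, G+C=7 → Tm = 2(11)+4(7) = 50°C
62°C vs 50°C → primer A is higher.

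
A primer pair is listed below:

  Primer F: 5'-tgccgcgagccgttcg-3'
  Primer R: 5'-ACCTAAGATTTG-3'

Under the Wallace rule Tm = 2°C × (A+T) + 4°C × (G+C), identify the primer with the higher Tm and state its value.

Primer F, 56°C

Primer F: A+T=4, G+C=12 → Tm = 2(4)+4(12) = 56°C
Primer R: A+T=8, G+C=4 → Tm = 2(8)+4(4) = 32°C
56°C vs 32°C → primer F is higher.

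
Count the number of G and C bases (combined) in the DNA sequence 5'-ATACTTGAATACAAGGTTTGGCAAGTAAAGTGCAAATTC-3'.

Base counts: A=15, G=8, T=11, C=5
Total G or C: 8 + 5 = 13

13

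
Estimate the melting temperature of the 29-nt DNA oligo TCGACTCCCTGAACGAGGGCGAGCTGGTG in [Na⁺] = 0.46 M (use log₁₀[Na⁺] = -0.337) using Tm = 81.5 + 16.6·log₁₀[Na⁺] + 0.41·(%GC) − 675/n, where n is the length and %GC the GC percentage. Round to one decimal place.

79.5°C

Length n = 29. Base counts: C=8, T=5, G=11, A=5
G+C = 19, so %GC = 19/29 × 100 = 65.517%
Salt term: 16.6 × (-0.337) = -5.594
GC term: 0.41 × 65.517 = 26.862; length term: −675/29 = −23.276
Tm = 81.5 + (-5.594) + 26.862 − 23.276 = 79.492 → 79.5°C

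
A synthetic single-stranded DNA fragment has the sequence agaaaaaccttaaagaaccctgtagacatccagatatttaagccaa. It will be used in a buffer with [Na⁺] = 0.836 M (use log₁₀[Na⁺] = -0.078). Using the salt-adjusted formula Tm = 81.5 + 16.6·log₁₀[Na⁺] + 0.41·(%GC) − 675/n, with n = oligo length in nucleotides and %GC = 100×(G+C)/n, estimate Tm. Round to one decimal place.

79.8°C

Length n = 46. Base counts: A=21, T=9, G=6, C=10
G+C = 16, so %GC = 16/46 × 100 = 34.783%
Salt term: 16.6 × (-0.078) = -1.295
GC term: 0.41 × 34.783 = 14.261; length term: −675/46 = −14.674
Tm = 81.5 + (-1.295) + 14.261 − 14.674 = 79.792 → 79.8°C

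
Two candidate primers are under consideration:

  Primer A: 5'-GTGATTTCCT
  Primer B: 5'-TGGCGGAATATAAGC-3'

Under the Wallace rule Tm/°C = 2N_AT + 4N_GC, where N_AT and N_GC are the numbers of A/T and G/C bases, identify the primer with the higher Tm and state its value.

Primer A: A+T=6, G+C=4 → Tm = 2(6)+4(4) = 28°C
Primer B: A+T=8, G+C=7 → Tm = 2(8)+4(7) = 44°C
28°C vs 44°C → primer B is higher.

Primer B, 44°C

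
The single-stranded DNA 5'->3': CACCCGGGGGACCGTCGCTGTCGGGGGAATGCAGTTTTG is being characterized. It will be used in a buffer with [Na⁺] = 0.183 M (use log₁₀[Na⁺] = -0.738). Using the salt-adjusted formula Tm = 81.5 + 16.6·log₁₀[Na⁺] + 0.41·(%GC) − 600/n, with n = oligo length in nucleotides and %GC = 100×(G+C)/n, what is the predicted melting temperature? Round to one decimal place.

81.2°C

Length n = 39. Scanning the sequence gives G=16, C=10, A=5, T=8.
G+C = 26, so %GC = 26/39 × 100 = 66.667%
Salt term: 16.6 × (-0.738) = -12.251
GC term: 0.41 × 66.667 = 27.333; length term: −600/39 = −15.385
Tm = 81.5 + (-12.251) + 27.333 − 15.385 = 81.197 → 81.2°C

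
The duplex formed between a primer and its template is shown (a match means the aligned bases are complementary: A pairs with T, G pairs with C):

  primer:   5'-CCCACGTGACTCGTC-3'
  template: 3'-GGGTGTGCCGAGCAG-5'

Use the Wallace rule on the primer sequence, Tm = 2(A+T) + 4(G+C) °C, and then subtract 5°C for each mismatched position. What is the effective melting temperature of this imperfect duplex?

Primer base counts: A=2, T=3, G=3, C=7 → A+T=5, G+C=10
Perfect-match Tm = 2(5) + 4(10) = 10 + 40 = 50°C
Mismatches (positions where the bases are not complementary): 3 (at positions 6, 7, 9)
Effective Tm = 50 − 3×5 = 50 − 15 = 35°C

35°C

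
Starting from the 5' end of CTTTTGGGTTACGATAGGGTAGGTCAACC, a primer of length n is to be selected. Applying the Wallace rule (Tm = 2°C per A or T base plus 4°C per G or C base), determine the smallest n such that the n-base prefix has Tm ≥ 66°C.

First 22 bases: CTTTTGGGTTACGATAGGGTAG → Tm = 64°C (< 66°C)
First 23 bases: CTTTTGGGTTACGATAGGGTAGG → Tm = 68°C (≥ 66°C)
Each additional base adds 2°C (A/T) or 4°C (G/C), so Tm is non-decreasing in n; n = 23 is the first length to reach 66°C.

n = 23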